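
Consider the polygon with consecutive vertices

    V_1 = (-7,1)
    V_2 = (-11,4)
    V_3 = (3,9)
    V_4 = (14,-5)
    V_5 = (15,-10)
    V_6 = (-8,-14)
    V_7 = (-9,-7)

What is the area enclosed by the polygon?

376

Σ = (-17) + (-111) + (-141) + (-65) + (-290) + (-70) + (-58) = -752
Area = |Σ|/2 = 376.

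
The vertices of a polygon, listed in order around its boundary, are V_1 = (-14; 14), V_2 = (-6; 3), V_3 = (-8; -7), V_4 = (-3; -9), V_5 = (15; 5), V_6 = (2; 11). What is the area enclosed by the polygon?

Apply the shoelace formula: 2A = Σ (x_i·y_{i+1} − x_{i+1}·y_i), indices taken mod 6.
Σ = (42) + (66) + (51) + (120) + (155) + (182) = 616
Area = |Σ|/2 = 308.

308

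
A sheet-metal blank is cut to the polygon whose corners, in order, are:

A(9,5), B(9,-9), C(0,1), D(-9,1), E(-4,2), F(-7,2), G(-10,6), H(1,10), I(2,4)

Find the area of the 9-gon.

Cross-terms: -126, 9, 9, -14, 6, -22, -106, -16, -26  ⇒  Σ = -286
Area = |Σ|/2 = 143.

143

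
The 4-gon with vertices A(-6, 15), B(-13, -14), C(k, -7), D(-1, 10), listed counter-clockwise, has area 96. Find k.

-9

Write out the shoelace sum; only the two edges meeting at C involve k:
2·Area = [((-13)·(-7) − k·(-14)) + (k·10 − (-1)·(-7))] + 324
       = 24·k + 408 = 192
⇒ k = -9.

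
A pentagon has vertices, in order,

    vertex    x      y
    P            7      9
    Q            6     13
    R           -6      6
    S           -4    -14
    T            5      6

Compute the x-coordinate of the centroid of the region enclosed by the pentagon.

Apply the surveyor's formula. First the cross-terms c_i = x_i·y_{i+1} − x_{i+1}·y_i:
  37, 114, 108, 46, 3  ⇒  2A = 308, A = 154.
Then Σ (x_i + x_{i+1})·c_i = -517, so x̄ = -517 / (6·154) = -47/84.

-47/84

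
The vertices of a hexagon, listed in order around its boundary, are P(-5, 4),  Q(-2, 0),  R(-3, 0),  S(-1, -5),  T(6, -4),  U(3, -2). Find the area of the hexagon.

Apply Gauss's area formula: 2A = Σ (x_i·y_{i+1} − x_{i+1}·y_i), indices taken mod 6.
Cross-terms: 8, 0, 15, 34, 0, 2  ⇒  Σ = 59
Area = |Σ|/2 = 29.5.

29.5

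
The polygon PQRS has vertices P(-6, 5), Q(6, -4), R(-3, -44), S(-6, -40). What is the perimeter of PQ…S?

106

|PQ| = √((12)² + (-9)²) = √225 = 15
|QR| = √((-9)² + (-40)²) = √1681 = 41
|RS| = √((-3)² + (4)²) = √25 = 5
|SP| = √((0)² + (45)²) = √2025 = 45
Perimeter = 15 + 41 + 5 + 45 = 106.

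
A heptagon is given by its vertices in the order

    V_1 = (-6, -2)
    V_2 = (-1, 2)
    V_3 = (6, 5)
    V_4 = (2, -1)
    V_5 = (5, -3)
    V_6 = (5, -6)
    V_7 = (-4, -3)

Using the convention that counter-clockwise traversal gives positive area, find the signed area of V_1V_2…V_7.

Apply the shoelace (surveyor's) formula: 2A = Σ (x_i·y_{i+1} − x_{i+1}·y_i), indices taken mod 7.
Cross-terms: -14, -17, -16, -1, -15, -39, -10  ⇒  Σ = -112
Signed area = Σ/2 = -56 (negative ⇒ clockwise traversal).

-56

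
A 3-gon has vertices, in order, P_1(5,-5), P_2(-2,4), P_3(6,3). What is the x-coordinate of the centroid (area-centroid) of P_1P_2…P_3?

3

Apply Gauss's area formula. First the cross-terms c_i = x_i·y_{i+1} − x_{i+1}·y_i:
  10, -30, -45  ⇒  2A = -65, A = -32.5.
Then Σ (x_i + x_{i+1})·c_i = -585, so x̄ = -585 / (6·(-32.5)) = 3.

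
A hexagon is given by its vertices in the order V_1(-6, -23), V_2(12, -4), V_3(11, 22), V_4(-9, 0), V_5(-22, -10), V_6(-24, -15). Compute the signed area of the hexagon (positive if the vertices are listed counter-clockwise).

724

V_1→V_2: (-6)(-4) − (12)(-23) = 300
V_2→V_3: (12)(22) − (11)(-4) = 308
V_3→V_4: (11)(0) − (-9)(22) = 198
V_4→V_5: (-9)(-10) − (-22)(0) = 90
V_5→V_6: (-22)(-15) − (-24)(-10) = 90
V_6→V_1: (-24)(-23) − (-6)(-15) = 462
Σ = 1448
Signed area = Σ/2 = 724 (positive ⇒ counter-clockwise traversal).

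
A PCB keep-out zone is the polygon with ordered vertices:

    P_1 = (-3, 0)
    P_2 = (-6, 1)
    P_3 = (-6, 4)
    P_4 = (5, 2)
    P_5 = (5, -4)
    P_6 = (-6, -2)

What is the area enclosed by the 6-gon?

61.5

Σ = (-3) + (-18) + (-32) + (-30) + (-34) + (-6) = -123
Area = |Σ|/2 = 61.5.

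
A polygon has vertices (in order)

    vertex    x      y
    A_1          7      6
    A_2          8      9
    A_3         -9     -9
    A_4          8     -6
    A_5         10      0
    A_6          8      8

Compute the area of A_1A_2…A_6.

Σ = (15) + (9) + (126) + (60) + (80) + (-8) = 282
Area = |Σ|/2 = 141.

141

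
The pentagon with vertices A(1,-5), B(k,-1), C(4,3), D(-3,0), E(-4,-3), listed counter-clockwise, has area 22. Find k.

Write out the shoelace sum; only the two edges meeting at B involve k:
2·Area = [(1·(-1) − k·(-5)) + (k·3 − 4·(-1))] + 41
       = 8·k + 44 = 44
⇒ k = 0.

0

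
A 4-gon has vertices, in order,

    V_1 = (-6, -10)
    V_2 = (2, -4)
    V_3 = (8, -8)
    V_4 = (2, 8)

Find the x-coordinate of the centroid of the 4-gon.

4/3

Apply Gauss's area formula. First the cross-terms c_i = x_i·y_{i+1} − x_{i+1}·y_i:
  44, 16, 80, 28  ⇒  2A = 168, A = 84.
Then Σ (x_i + x_{i+1})·c_i = 672, so x̄ = 672 / (6·84) = 4/3.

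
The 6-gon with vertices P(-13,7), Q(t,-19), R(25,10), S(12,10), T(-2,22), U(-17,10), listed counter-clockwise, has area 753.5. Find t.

Write out the shoelace sum; only the two edges meeting at Q involve t:
2·Area = [((-13)·(-19) − t·7) + (t·10 − 25·(-19))] + 779
       = 3·t + 1501 = 1507
⇒ t = 2.

2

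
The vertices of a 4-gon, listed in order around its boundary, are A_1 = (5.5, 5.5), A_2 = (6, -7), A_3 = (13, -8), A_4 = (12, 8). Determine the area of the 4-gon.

96.75

Apply the surveyor's formula: 2A = Σ (x_i·y_{i+1} − x_{i+1}·y_i), indices taken mod 4.
Σ = (-71.5) + (43) + (200) + (22) = 193.5
Area = |Σ|/2 = 96.75.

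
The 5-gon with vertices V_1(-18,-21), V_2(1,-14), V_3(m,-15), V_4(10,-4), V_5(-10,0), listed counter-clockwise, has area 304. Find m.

The doubled signed area Σ (x_i y_{i+1} − x_{i+1} y_i) is linear in m.
With m=0 it equals 578; the coefficient of m is 10 (from the two edges through V_3).
So 10·m + 578 = 2·304 = 608 ⇒ m = 3.

3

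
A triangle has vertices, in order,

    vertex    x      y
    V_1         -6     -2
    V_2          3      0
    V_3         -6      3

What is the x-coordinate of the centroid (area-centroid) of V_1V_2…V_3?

-3

Apply Gauss's area formula. First the cross-terms c_i = x_i·y_{i+1} − x_{i+1}·y_i:
  6, 9, 30  ⇒  2A = 45, A = 22.5.
Then Σ (x_i + x_{i+1})·c_i = -405, so x̄ = -405 / (6·22.5) = -3.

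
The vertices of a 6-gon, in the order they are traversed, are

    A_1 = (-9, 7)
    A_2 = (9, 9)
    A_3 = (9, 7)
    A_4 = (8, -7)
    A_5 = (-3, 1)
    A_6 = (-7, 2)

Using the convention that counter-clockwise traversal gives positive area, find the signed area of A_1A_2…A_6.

Σ = (-144) + (-18) + (-119) + (-13) + (1) + (-31) = -324
Signed area = Σ/2 = -162 (negative ⇒ clockwise traversal).

-162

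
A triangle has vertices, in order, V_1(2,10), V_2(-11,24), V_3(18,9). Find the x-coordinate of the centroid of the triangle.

3

Apply the shoelace formula. First the cross-terms c_i = x_i·y_{i+1} − x_{i+1}·y_i:
  158, -531, 162  ⇒  2A = -211, A = -105.5.
Then Σ (x_i + x_{i+1})·c_i = -1899, so x̄ = -1899 / (6·(-105.5)) = 3.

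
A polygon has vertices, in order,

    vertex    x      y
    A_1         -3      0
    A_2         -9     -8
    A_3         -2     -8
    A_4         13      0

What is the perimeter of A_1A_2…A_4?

50

|A_1A_2| = √((-6)² + (-8)²) = √100 = 10
|A_2A_3| = √((7)² + (0)²) = √49 = 7
|A_3A_4| = √((15)² + (8)²) = √289 = 17
|A_4A_1| = √((-16)² + (0)²) = √256 = 16
Perimeter = 10 + 7 + 17 + 16 = 50.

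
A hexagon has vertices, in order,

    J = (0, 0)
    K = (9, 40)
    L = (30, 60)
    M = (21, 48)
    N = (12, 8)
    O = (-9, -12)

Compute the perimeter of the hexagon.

|JK| = √((9)² + (40)²) = √1681 = 41
|KL| = √((21)² + (20)²) = √841 = 29
|LM| = √((-9)² + (-12)²) = √225 = 15
|MN| = √((-9)² + (-40)²) = √1681 = 41
|NO| = √((-21)² + (-20)²) = √841 = 29
|OJ| = √((9)² + (12)²) = √225 = 15
Perimeter = 41 + 29 + 15 + 41 + 29 + 15 = 170.

170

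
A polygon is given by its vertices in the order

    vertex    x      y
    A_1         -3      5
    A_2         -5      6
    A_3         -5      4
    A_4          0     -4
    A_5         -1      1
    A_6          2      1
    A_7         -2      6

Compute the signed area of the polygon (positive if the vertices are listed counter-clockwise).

26

Apply Gauss's area formula: 2A = Σ (x_i·y_{i+1} − x_{i+1}·y_i), indices taken mod 7.
Σ = (7) + (10) + (20) + (-4) + (-3) + (14) + (8) = 52
Signed area = Σ/2 = 26 (positive ⇒ counter-clockwise traversal).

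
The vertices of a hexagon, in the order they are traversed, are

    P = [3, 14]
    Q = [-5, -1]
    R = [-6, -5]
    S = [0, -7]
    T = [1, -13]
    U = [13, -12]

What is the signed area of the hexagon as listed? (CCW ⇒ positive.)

Cross-terms: 67, 19, 42, 7, 157, 218  ⇒  Σ = 510
Signed area = Σ/2 = 255 (positive ⇒ counter-clockwise traversal).

255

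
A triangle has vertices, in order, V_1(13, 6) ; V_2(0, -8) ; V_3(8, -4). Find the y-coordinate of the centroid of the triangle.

-2

Apply the shoelace (surveyor's) formula. First the cross-terms c_i = x_i·y_{i+1} − x_{i+1}·y_i:
  -104, 64, 100  ⇒  2A = 60, A = 30.
Then Σ (y_i + y_{i+1})·c_i = -360, so ȳ = -360 / (6·30) = -2.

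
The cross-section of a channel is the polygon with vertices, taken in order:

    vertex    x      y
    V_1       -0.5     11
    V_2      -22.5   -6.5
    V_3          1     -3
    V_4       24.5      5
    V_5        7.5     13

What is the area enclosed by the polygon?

386.625

Σ = (250.75) + (74) + (78.5) + (281) + (89) = 773.25
Area = |Σ|/2 = 386.625.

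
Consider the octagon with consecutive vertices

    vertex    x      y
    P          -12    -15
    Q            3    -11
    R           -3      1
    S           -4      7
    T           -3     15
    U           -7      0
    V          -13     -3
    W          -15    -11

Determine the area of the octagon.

Apply Gauss's area formula: 2A = Σ (x_i·y_{i+1} − x_{i+1}·y_i), indices taken mod 8.
P→Q: (-12)(-11) − (3)(-15) = 177
Q→R: (3)(1) − (-3)(-11) = -30
R→S: (-3)(7) − (-4)(1) = -17
S→T: (-4)(15) − (-3)(7) = -39
T→U: (-3)(0) − (-7)(15) = 105
U→V: (-7)(-3) − (-13)(0) = 21
V→W: (-13)(-11) − (-15)(-3) = 98
W→P: (-15)(-15) − (-12)(-11) = 93
Σ = 408
Area = |Σ|/2 = 204.

204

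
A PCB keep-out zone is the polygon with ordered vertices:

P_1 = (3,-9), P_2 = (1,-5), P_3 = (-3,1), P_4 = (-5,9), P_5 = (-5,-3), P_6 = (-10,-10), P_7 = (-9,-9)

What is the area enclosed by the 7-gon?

73

Σ = (-6) + (-14) + (-22) + (60) + (20) + (0) + (108) = 146
Area = |Σ|/2 = 73.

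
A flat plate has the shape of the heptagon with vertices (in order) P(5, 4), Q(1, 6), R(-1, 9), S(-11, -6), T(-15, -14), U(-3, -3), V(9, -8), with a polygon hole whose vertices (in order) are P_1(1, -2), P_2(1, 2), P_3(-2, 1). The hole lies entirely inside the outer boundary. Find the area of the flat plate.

Outer boundary:
Apply the surveyor's formula: 2A = Σ (x_i·y_{i+1} − x_{i+1}·y_i), indices taken mod 7.
P→Q: (5)(6) − (1)(4) = 26
Q→R: (1)(9) − (-1)(6) = 15
R→S: (-1)(-6) − (-11)(9) = 105
S→T: (-11)(-14) − (-15)(-6) = 64
T→U: (-15)(-3) − (-3)(-14) = 3
U→V: (-3)(-8) − (9)(-3) = 51
V→P: (9)(4) − (5)(-8) = 76
Σ = 340
Area = |Σ|/2 = 170.
Hole:
Apply the shoelace formula: 2A = Σ (x_i·y_{i+1} − x_{i+1}·y_i), indices taken mod 3.
Σ = (4) + (5) + (3) = 12
Area = |Σ|/2 = 6.
Net area = 170 − 6 = 164.

164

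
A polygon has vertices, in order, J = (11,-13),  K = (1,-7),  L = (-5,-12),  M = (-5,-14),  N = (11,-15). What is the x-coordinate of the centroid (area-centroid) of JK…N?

Apply the shoelace (surveyor's) formula. First the cross-terms c_i = x_i·y_{i+1} − x_{i+1}·y_i:
  -64, -47, 10, 229, 22  ⇒  2A = 150, A = 75.
Then Σ (x_i + x_{i+1})·c_i = 1178, so x̄ = 1178 / (6·75) = 589/225.

589/225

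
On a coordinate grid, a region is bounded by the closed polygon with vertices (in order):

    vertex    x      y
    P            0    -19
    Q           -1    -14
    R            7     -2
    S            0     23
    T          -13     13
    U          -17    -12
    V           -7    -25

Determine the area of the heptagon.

696

P→Q: (0)(-14) − (-1)(-19) = -19
Q→R: (-1)(-2) − (7)(-14) = 100
R→S: (7)(23) − (0)(-2) = 161
S→T: (0)(13) − (-13)(23) = 299
T→U: (-13)(-12) − (-17)(13) = 377
U→V: (-17)(-25) − (-7)(-12) = 341
V→P: (-7)(-19) − (0)(-25) = 133
Σ = 1392
Area = |Σ|/2 = 696.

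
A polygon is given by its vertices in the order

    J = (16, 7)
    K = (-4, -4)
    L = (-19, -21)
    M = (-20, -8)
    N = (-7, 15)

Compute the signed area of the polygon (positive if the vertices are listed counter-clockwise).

-470.5

Cross-terms: -36, 8, -268, -356, -289  ⇒  Σ = -941
Signed area = Σ/2 = -470.5 (negative ⇒ clockwise traversal).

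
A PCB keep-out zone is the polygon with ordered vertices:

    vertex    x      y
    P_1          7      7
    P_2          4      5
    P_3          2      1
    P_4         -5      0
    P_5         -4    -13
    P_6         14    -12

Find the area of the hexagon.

241.5

Apply Gauss's area formula: 2A = Σ (x_i·y_{i+1} − x_{i+1}·y_i), indices taken mod 6.
Σ = (7) + (-6) + (5) + (65) + (230) + (182) = 483
Area = |Σ|/2 = 241.5.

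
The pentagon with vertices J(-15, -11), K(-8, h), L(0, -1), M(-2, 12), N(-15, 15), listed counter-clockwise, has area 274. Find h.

-6

Write out the shoelace sum; only the two edges meeting at K involve h:
2·Area = [((-15)·h − (-8)·(-11)) + ((-8)·(-1) − 0·h)] + 538
       = -15·h + 458 = 548
⇒ h = -6.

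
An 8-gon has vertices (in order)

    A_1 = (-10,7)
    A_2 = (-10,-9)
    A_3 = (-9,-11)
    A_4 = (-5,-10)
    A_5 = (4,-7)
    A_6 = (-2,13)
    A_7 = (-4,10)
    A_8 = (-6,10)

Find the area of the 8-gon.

Cross-terms: 160, 29, 35, 75, 38, 32, 20, 58  ⇒  Σ = 447
Area = |Σ|/2 = 223.5.

223.5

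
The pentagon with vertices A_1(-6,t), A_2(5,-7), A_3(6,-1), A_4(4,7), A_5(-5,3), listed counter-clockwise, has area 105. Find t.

-2

Write out the shoelace sum; only the two edges meeting at A_1 involve t:
2·Area = [((-5)·t − (-6)·3) + ((-6)·(-7) − 5·t)] + 130
       = -10·t + 190 = 210
⇒ t = -2.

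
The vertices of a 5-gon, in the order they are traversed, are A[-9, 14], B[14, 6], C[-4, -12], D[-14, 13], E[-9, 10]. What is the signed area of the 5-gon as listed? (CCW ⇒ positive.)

Apply Gauss's area formula: 2A = Σ (x_i·y_{i+1} − x_{i+1}·y_i), indices taken mod 5.
A→B: (-9)(6) − (14)(14) = -250
B→C: (14)(-12) − (-4)(6) = -144
C→D: (-4)(13) − (-14)(-12) = -220
D→E: (-14)(10) − (-9)(13) = -23
E→A: (-9)(14) − (-9)(10) = -36
Σ = -673
Signed area = Σ/2 = -336.5 (negative ⇒ clockwise traversal).

-336.5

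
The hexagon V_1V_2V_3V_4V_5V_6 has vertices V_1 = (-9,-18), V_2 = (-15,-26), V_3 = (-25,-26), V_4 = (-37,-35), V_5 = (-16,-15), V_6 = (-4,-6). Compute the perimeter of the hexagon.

|V_1V_2| = √((-6)² + (-8)²) = √100 = 10
|V_2V_3| = √((-10)² + (0)²) = √100 = 10
|V_3V_4| = √((-12)² + (-9)²) = √225 = 15
|V_4V_5| = √((21)² + (20)²) = √841 = 29
|V_5V_6| = √((12)² + (9)²) = √225 = 15
|V_6V_1| = √((-5)² + (-12)²) = √169 = 13
Perimeter = 10 + 10 + 15 + 29 + 15 + 13 = 92.

92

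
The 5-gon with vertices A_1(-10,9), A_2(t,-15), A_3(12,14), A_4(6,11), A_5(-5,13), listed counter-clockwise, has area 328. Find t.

Write out the shoelace sum; only the two edges meeting at A_2 involve t:
2·Area = [((-10)·(-15) − t·9) + (t·14 − 12·(-15))] + 266
       = 5·t + 596 = 656
⇒ t = 12.

12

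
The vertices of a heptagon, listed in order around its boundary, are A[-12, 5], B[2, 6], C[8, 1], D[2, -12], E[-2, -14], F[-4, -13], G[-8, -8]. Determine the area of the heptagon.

Apply the surveyor's formula: 2A = Σ (x_i·y_{i+1} − x_{i+1}·y_i), indices taken mod 7.
Σ = (-82) + (-46) + (-98) + (-52) + (-30) + (-72) + (-136) = -516
Area = |Σ|/2 = 258.

258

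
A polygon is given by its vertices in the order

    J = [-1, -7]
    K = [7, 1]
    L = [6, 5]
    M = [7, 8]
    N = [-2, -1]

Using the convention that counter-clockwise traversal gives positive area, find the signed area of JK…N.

Apply Gauss's area formula: 2A = Σ (x_i·y_{i+1} − x_{i+1}·y_i), indices taken mod 5.
Σ = (48) + (29) + (13) + (9) + (13) = 112
Signed area = Σ/2 = 56 (positive ⇒ counter-clockwise traversal).

56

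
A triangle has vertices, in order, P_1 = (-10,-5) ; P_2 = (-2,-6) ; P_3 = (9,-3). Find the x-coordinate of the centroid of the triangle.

Apply the shoelace (surveyor's) formula. First the cross-terms c_i = x_i·y_{i+1} − x_{i+1}·y_i:
  50, 60, -75  ⇒  2A = 35, A = 17.5.
Then Σ (x_i + x_{i+1})·c_i = -105, so x̄ = -105 / (6·17.5) = -1.

-1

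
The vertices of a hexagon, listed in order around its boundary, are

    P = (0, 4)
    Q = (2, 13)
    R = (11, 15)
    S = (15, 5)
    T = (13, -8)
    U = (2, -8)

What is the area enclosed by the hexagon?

278

P→Q: (0)(13) − (2)(4) = -8
Q→R: (2)(15) − (11)(13) = -113
R→S: (11)(5) − (15)(15) = -170
S→T: (15)(-8) − (13)(5) = -185
T→U: (13)(-8) − (2)(-8) = -88
U→P: (2)(4) − (0)(-8) = 8
Σ = -556
Area = |Σ|/2 = 278.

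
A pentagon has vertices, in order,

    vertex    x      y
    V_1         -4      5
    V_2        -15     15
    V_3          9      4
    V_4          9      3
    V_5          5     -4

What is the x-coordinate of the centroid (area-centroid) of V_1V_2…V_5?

Apply the surveyor's formula. First the cross-terms c_i = x_i·y_{i+1} − x_{i+1}·y_i:
  15, -195, -9, -51, 9  ⇒  2A = -231, A = -115.5.
Then Σ (x_i + x_{i+1})·c_i = 18, so x̄ = 18 / (6·(-115.5)) = -2/77.

-2/77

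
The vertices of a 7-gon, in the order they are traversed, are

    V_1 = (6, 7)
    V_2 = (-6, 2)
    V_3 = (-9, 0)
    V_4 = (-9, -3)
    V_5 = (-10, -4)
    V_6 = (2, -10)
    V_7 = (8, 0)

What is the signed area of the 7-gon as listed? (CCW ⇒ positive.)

174.5

Apply the shoelace formula: 2A = Σ (x_i·y_{i+1} − x_{i+1}·y_i), indices taken mod 7.
Cross-terms: 54, 18, 27, 6, 108, 80, 56  ⇒  Σ = 349
Signed area = Σ/2 = 174.5 (positive ⇒ counter-clockwise traversal).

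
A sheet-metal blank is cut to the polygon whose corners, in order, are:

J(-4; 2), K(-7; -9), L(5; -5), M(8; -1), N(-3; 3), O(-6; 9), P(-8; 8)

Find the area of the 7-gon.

108.5

Cross-terms: 50, 80, 35, 21, -9, 24, 16  ⇒  Σ = 217
Area = |Σ|/2 = 108.5.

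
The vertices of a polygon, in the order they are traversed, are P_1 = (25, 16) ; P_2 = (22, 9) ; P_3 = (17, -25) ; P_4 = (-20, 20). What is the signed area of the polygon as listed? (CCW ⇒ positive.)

P_1→P_2: (25)(9) − (22)(16) = -127
P_2→P_3: (22)(-25) − (17)(9) = -703
P_3→P_4: (17)(20) − (-20)(-25) = -160
P_4→P_1: (-20)(16) − (25)(20) = -820
Σ = -1810
Signed area = Σ/2 = -905 (negative ⇒ clockwise traversal).

-905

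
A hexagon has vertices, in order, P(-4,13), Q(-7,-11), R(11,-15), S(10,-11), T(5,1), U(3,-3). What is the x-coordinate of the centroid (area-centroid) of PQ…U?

Apply the surveyor's formula. First the cross-terms c_i = x_i·y_{i+1} − x_{i+1}·y_i:
  135, 226, 29, 65, -18, 27  ⇒  2A = 464, A = 232.
Then Σ (x_i + x_{i+1})·c_i = 832, so x̄ = 832 / (6·232) = 52/87.

52/87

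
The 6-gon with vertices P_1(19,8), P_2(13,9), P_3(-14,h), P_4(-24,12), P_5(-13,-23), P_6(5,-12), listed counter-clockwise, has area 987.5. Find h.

The doubled signed area Σ (x_i y_{i+1} − x_{i+1} y_i) is linear in h.
With h=0 it equals 1272; the coefficient of h is 37 (from the two edges through P_3).
So 37·h + 1272 = 2·987.5 = 1975 ⇒ h = 19.

19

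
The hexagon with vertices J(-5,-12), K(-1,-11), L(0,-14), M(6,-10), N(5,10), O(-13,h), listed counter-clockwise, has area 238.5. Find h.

-6

Write out the shoelace sum; only the two edges meeting at O involve h:
2·Area = [(5·h − (-13)·10) + ((-13)·(-12) − (-5)·h)] + 251
       = 10·h + 537 = 477
⇒ h = -6.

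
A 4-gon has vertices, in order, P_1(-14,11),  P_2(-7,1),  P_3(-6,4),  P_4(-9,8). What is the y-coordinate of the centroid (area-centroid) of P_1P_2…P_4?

Apply the surveyor's formula. First the cross-terms c_i = x_i·y_{i+1} − x_{i+1}·y_i:
  63, -22, -12, 13  ⇒  2A = 42, A = 21.
Then Σ (y_i + y_{i+1})·c_i = 749, so ȳ = 749 / (6·21) = 107/18.

107/18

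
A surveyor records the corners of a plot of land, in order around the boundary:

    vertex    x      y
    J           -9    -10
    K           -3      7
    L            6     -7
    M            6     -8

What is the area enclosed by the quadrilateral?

Σ = (-93) + (-21) + (-6) + (-132) = -252
Area = |Σ|/2 = 126.

126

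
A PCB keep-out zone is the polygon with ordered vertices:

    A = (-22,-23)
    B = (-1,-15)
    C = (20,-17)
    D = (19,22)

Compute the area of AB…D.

717

Σ = (307) + (317) + (763) + (47) = 1434
Area = |Σ|/2 = 717.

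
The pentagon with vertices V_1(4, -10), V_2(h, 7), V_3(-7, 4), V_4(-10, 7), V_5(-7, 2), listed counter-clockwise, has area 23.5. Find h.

Write out the shoelace sum; only the two edges meeting at V_2 involve h:
2·Area = [(4·7 − h·(-10)) + (h·4 − (-7)·7)] + 82
       = 14·h + 159 = 47
⇒ h = -8.

-8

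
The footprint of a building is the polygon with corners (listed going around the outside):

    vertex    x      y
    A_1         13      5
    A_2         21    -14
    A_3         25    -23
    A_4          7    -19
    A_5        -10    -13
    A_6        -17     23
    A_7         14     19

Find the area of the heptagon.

Σ = (-287) + (-133) + (-314) + (-281) + (-451) + (-645) + (-177) = -2288
Area = |Σ|/2 = 1144.

1144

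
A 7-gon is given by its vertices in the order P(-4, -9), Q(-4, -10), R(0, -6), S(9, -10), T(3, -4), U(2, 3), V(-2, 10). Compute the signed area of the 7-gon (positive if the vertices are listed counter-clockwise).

Apply the surveyor's formula: 2A = Σ (x_i·y_{i+1} − x_{i+1}·y_i), indices taken mod 7.
Σ = (4) + (24) + (54) + (-6) + (17) + (26) + (58) = 177
Signed area = Σ/2 = 88.5 (positive ⇒ counter-clockwise traversal).

88.5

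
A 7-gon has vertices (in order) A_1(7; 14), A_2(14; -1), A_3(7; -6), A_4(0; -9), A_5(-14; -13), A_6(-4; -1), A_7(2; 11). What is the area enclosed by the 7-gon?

Σ = (-203) + (-77) + (-63) + (-126) + (-38) + (-42) + (-49) = -598
Area = |Σ|/2 = 299.

299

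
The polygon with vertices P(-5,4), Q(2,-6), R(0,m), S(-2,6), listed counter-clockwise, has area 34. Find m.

6

Write out the shoelace sum; only the two edges meeting at R involve m:
2·Area = [(2·m − 0·(-6)) + (0·6 − (-2)·m)] + 44
       = 4·m + 44 = 68
⇒ m = 6.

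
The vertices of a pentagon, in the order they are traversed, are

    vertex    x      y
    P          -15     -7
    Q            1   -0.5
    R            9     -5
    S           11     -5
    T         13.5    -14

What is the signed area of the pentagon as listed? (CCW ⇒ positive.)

Apply the shoelace (surveyor's) formula: 2A = Σ (x_i·y_{i+1} − x_{i+1}·y_i), indices taken mod 5.
Cross-terms: 14.5, -0.5, 10, -86.5, -304.5  ⇒  Σ = -367
Signed area = Σ/2 = -183.5 (negative ⇒ clockwise traversal).

-183.5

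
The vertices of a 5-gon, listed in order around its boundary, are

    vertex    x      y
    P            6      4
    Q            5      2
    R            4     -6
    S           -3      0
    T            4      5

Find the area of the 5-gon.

Cross-terms: -8, -38, -18, -15, -14  ⇒  Σ = -93
Area = |Σ|/2 = 46.5.

46.5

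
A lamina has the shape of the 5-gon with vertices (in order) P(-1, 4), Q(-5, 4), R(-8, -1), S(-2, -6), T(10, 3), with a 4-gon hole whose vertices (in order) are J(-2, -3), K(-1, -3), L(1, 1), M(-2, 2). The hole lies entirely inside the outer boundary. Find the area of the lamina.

Outer boundary:
Apply the surveyor's formula: 2A = Σ (x_i·y_{i+1} − x_{i+1}·y_i), indices taken mod 5.
Σ = (16) + (37) + (46) + (54) + (43) = 196
Area = |Σ|/2 = 98.
Hole:
Apply the surveyor's formula: 2A = Σ (x_i·y_{i+1} − x_{i+1}·y_i), indices taken mod 4.
Σ = (3) + (2) + (4) + (10) = 19
Area = |Σ|/2 = 9.5.
Net area = 98 − 9.5 = 88.5.

88.5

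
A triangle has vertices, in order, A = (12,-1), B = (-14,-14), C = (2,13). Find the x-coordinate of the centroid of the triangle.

0

Apply Gauss's area formula. First the cross-terms c_i = x_i·y_{i+1} − x_{i+1}·y_i:
  -182, -154, -158  ⇒  2A = -494, A = -247.
Then Σ (x_i + x_{i+1})·c_i = 0, so x̄ = 0 / (6·(-247)) = 0.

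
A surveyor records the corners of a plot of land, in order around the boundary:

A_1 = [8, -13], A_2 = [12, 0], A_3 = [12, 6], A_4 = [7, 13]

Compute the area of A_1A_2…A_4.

A_1→A_2: (8)(0) − (12)(-13) = 156
A_2→A_3: (12)(6) − (12)(0) = 72
A_3→A_4: (12)(13) − (7)(6) = 114
A_4→A_1: (7)(-13) − (8)(13) = -195
Σ = 147
Area = |Σ|/2 = 73.5.

73.5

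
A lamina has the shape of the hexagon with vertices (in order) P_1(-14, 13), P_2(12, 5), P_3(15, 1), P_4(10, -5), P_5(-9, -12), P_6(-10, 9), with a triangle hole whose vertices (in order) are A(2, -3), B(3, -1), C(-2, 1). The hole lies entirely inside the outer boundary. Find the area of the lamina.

Outer boundary:
P_1→P_2: (-14)(5) − (12)(13) = -226
P_2→P_3: (12)(1) − (15)(5) = -63
P_3→P_4: (15)(-5) − (10)(1) = -85
P_4→P_5: (10)(-12) − (-9)(-5) = -165
P_5→P_6: (-9)(9) − (-10)(-12) = -201
P_6→P_1: (-10)(13) − (-14)(9) = -4
Σ = -744
Area = |Σ|/2 = 372.
Hole:
Apply the shoelace formula: 2A = Σ (x_i·y_{i+1} − x_{i+1}·y_i), indices taken mod 3.
Cross-terms: 7, 1, 4  ⇒  Σ = 12
Area = |Σ|/2 = 6.
Net area = 372 − 6 = 366.

366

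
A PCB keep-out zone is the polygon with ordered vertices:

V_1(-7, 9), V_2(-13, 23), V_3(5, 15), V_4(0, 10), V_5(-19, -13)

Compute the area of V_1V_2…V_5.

V_1→V_2: (-7)(23) − (-13)(9) = -44
V_2→V_3: (-13)(15) − (5)(23) = -310
V_3→V_4: (5)(10) − (0)(15) = 50
V_4→V_5: (0)(-13) − (-19)(10) = 190
V_5→V_1: (-19)(9) − (-7)(-13) = -262
Σ = -376
Area = |Σ|/2 = 188.

188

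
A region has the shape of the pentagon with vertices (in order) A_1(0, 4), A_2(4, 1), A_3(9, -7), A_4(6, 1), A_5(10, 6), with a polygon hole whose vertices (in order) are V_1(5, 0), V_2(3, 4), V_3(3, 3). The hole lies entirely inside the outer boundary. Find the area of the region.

31

Outer boundary:
A_1→A_2: (0)(1) − (4)(4) = -16
A_2→A_3: (4)(-7) − (9)(1) = -37
A_3→A_4: (9)(1) − (6)(-7) = 51
A_4→A_5: (6)(6) − (10)(1) = 26
A_5→A_1: (10)(4) − (0)(6) = 40
Σ = 64
Area = |Σ|/2 = 32.
Hole:
Σ = (20) + (-3) + (-15) = 2
Area = |Σ|/2 = 1.
Net area = 32 − 1 = 31.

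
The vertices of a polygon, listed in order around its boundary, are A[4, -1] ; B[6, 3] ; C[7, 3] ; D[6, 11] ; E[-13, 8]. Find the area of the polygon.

A→B: (4)(3) − (6)(-1) = 18
B→C: (6)(3) − (7)(3) = -3
C→D: (7)(11) − (6)(3) = 59
D→E: (6)(8) − (-13)(11) = 191
E→A: (-13)(-1) − (4)(8) = -19
Σ = 246
Area = |Σ|/2 = 123.

123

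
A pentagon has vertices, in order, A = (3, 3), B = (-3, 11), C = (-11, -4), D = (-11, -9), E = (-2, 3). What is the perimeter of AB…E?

|AB| = √((-6)² + (8)²) = √100 = 10
|BC| = √((-8)² + (-15)²) = √289 = 17
|CD| = √((0)² + (-5)²) = √25 = 5
|DE| = √((9)² + (12)²) = √225 = 15
|EA| = √((5)² + (0)²) = √25 = 5
Perimeter = 10 + 17 + 5 + 15 + 5 = 52.

52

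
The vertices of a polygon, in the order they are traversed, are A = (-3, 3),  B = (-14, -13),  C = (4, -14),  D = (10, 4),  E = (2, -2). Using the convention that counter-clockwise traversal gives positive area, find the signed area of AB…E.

228.5

Apply the shoelace formula: 2A = Σ (x_i·y_{i+1} − x_{i+1}·y_i), indices taken mod 5.
Σ = (81) + (248) + (156) + (-28) + (0) = 457
Signed area = Σ/2 = 228.5 (positive ⇒ counter-clockwise traversal).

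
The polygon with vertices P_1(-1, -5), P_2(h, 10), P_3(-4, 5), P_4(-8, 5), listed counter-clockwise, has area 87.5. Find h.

8

The doubled signed area Σ (x_i y_{i+1} − x_{i+1} y_i) is linear in h.
With h=0 it equals 95; the coefficient of h is 10 (from the two edges through P_2).
So 10·h + 95 = 2·87.5 = 175 ⇒ h = 8.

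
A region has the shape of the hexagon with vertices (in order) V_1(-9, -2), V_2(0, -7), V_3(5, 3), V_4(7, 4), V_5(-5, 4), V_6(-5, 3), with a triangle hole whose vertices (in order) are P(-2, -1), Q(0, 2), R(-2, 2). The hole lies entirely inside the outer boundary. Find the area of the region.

Outer boundary:
Apply the shoelace formula: 2A = Σ (x_i·y_{i+1} − x_{i+1}·y_i), indices taken mod 6.
Σ = (63) + (35) + (-1) + (48) + (5) + (37) = 187
Area = |Σ|/2 = 93.5.
Hole:
Σ = (-4) + (4) + (6) = 6
Area = |Σ|/2 = 3.
Net area = 93.5 − 3 = 90.5.

90.5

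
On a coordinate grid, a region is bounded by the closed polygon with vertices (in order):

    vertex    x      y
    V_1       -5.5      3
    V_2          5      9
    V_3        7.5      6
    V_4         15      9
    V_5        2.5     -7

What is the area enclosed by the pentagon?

Apply the shoelace formula: 2A = Σ (x_i·y_{i+1} − x_{i+1}·y_i), indices taken mod 5.
Cross-terms: -64.5, -37.5, -22.5, -127.5, -31  ⇒  Σ = -283
Area = |Σ|/2 = 141.5.

141.5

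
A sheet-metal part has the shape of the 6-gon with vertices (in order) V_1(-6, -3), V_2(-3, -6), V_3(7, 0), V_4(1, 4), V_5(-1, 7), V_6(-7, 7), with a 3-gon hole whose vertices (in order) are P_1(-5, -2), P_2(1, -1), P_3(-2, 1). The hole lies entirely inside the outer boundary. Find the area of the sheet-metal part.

Outer boundary:
Apply the shoelace formula: 2A = Σ (x_i·y_{i+1} − x_{i+1}·y_i), indices taken mod 6.
V_1→V_2: (-6)(-6) − (-3)(-3) = 27
V_2→V_3: (-3)(0) − (7)(-6) = 42
V_3→V_4: (7)(4) − (1)(0) = 28
V_4→V_5: (1)(7) − (-1)(4) = 11
V_5→V_6: (-1)(7) − (-7)(7) = 42
V_6→V_1: (-7)(-3) − (-6)(7) = 63
Σ = 213
Area = |Σ|/2 = 106.5.
Hole:
Apply Gauss's area formula: 2A = Σ (x_i·y_{i+1} − x_{i+1}·y_i), indices taken mod 3.
P_1→P_2: (-5)(-1) − (1)(-2) = 7
P_2→P_3: (1)(1) − (-2)(-1) = -1
P_3→P_1: (-2)(-2) − (-5)(1) = 9
Σ = 15
Area = |Σ|/2 = 7.5.
Net area = 106.5 − 7.5 = 99.

99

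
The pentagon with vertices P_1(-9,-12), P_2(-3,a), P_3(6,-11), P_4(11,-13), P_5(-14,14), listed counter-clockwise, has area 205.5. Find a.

-7

The doubled signed area Σ (x_i y_{i+1} − x_{i+1} y_i) is linear in a.
With a=0 it equals 306; the coefficient of a is -15 (from the two edges through P_2).
So -15·a + 306 = 2·205.5 = 411 ⇒ a = -7.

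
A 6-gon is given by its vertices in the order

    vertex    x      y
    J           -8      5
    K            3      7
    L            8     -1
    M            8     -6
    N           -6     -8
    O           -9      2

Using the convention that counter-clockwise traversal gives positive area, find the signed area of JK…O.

-191.5

Σ = (-71) + (-59) + (-40) + (-100) + (-84) + (-29) = -383
Signed area = Σ/2 = -191.5 (negative ⇒ clockwise traversal).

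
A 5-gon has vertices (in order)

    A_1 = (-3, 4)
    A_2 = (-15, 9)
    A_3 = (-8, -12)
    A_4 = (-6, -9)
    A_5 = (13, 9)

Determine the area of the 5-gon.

213.5

Apply the surveyor's formula: 2A = Σ (x_i·y_{i+1} − x_{i+1}·y_i), indices taken mod 5.
Σ = (33) + (252) + (0) + (63) + (79) = 427
Area = |Σ|/2 = 213.5.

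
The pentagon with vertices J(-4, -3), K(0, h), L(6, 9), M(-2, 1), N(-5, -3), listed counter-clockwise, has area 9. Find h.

The doubled signed area Σ (x_i y_{i+1} − x_{i+1} y_i) is linear in h.
With h=0 it equals 38; the coefficient of h is -10 (from the two edges through K).
So -10·h + 38 = 2·9 = 18 ⇒ h = 2.

2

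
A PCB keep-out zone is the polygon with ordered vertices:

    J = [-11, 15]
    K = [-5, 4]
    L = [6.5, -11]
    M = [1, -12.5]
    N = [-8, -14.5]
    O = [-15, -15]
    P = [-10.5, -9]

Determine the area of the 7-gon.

250.625

Σ = (31) + (29) + (-70.25) + (-114.5) + (-97.5) + (-22.5) + (-256.5) = -501.25
Area = |Σ|/2 = 250.625.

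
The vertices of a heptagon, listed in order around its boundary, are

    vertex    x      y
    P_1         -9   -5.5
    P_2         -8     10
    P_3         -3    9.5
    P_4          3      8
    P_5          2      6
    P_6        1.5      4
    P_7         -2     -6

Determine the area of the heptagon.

Cross-terms: -134, -46, -52.5, 2, -1, -1, -43  ⇒  Σ = -275.5
Area = |Σ|/2 = 137.75.

137.75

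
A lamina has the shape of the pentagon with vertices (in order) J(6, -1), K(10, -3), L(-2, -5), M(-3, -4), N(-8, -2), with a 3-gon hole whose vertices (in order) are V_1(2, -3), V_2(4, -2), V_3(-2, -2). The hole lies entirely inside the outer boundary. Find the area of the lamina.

Outer boundary:
Cross-terms: -8, -56, -7, -26, 20  ⇒  Σ = -77
Area = |Σ|/2 = 38.5.
Hole:
Apply the shoelace (surveyor's) formula: 2A = Σ (x_i·y_{i+1} − x_{i+1}·y_i), indices taken mod 3.
V_1→V_2: (2)(-2) − (4)(-3) = 8
V_2→V_3: (4)(-2) − (-2)(-2) = -12
V_3→V_1: (-2)(-3) − (2)(-2) = 10
Σ = 6
Area = |Σ|/2 = 3.
Net area = 38.5 − 3 = 35.5.

35.5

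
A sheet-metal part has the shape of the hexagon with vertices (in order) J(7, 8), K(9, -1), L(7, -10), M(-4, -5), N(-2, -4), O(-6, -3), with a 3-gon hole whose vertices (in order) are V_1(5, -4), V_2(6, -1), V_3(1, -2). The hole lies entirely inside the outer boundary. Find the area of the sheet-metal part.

131

Outer boundary:
Apply the surveyor's formula: 2A = Σ (x_i·y_{i+1} − x_{i+1}·y_i), indices taken mod 6.
J→K: (7)(-1) − (9)(8) = -79
K→L: (9)(-10) − (7)(-1) = -83
L→M: (7)(-5) − (-4)(-10) = -75
M→N: (-4)(-4) − (-2)(-5) = 6
N→O: (-2)(-3) − (-6)(-4) = -18
O→J: (-6)(8) − (7)(-3) = -27
Σ = -276
Area = |Σ|/2 = 138.
Hole:
Apply the shoelace (surveyor's) formula: 2A = Σ (x_i·y_{i+1} − x_{i+1}·y_i), indices taken mod 3.
Σ = (19) + (-11) + (6) = 14
Area = |Σ|/2 = 7.
Net area = 138 − 7 = 131.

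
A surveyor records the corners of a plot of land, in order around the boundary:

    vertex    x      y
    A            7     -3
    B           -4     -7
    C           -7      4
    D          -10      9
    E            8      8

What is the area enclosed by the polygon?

190.5

Σ = (-61) + (-65) + (-23) + (-152) + (-80) = -381
Area = |Σ|/2 = 190.5.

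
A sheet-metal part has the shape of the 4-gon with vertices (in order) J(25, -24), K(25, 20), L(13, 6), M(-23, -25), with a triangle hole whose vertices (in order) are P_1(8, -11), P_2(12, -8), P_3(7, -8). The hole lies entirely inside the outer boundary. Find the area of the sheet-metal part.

Outer boundary:
Apply the shoelace formula: 2A = Σ (x_i·y_{i+1} − x_{i+1}·y_i), indices taken mod 4.
J→K: (25)(20) − (25)(-24) = 1100
K→L: (25)(6) − (13)(20) = -110
L→M: (13)(-25) − (-23)(6) = -187
M→J: (-23)(-24) − (25)(-25) = 1177
Σ = 1980
Area = |Σ|/2 = 990.
Hole:
Apply the shoelace formula: 2A = Σ (x_i·y_{i+1} − x_{i+1}·y_i), indices taken mod 3.
Σ = (68) + (-40) + (-13) = 15
Area = |Σ|/2 = 7.5.
Net area = 990 − 7.5 = 982.5.

982.5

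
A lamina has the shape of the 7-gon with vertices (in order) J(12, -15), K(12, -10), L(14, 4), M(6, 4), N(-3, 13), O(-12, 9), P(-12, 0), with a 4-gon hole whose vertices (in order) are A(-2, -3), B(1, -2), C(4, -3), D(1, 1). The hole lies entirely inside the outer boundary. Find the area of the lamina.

384.5

Outer boundary:
Apply Gauss's area formula: 2A = Σ (x_i·y_{i+1} − x_{i+1}·y_i), indices taken mod 7.
Cross-terms: 60, 188, 32, 90, 129, 108, 180  ⇒  Σ = 787
Area = |Σ|/2 = 393.5.
Hole:
Apply the shoelace formula: 2A = Σ (x_i·y_{i+1} − x_{i+1}·y_i), indices taken mod 4.
Σ = (7) + (5) + (7) + (-1) = 18
Area = |Σ|/2 = 9.
Net area = 393.5 − 9 = 384.5.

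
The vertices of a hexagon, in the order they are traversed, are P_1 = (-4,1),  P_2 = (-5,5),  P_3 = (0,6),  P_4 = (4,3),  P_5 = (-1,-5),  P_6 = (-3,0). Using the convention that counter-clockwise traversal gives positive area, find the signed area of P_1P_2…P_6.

Apply the shoelace formula: 2A = Σ (x_i·y_{i+1} − x_{i+1}·y_i), indices taken mod 6.
Σ = (-15) + (-30) + (-24) + (-17) + (-15) + (-3) = -104
Signed area = Σ/2 = -52 (negative ⇒ clockwise traversal).

-52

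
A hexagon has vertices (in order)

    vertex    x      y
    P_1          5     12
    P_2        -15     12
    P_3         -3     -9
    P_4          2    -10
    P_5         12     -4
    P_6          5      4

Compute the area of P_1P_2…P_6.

Apply Gauss's area formula: 2A = Σ (x_i·y_{i+1} − x_{i+1}·y_i), indices taken mod 6.
P_1→P_2: (5)(12) − (-15)(12) = 240
P_2→P_3: (-15)(-9) − (-3)(12) = 171
P_3→P_4: (-3)(-10) − (2)(-9) = 48
P_4→P_5: (2)(-4) − (12)(-10) = 112
P_5→P_6: (12)(4) − (5)(-4) = 68
P_6→P_1: (5)(12) − (5)(4) = 40
Σ = 679
Area = |Σ|/2 = 339.5.

339.5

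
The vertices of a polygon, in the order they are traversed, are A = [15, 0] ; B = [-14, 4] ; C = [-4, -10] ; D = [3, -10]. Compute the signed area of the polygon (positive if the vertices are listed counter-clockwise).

218

Σ = (60) + (156) + (70) + (150) = 436
Signed area = Σ/2 = 218 (positive ⇒ counter-clockwise traversal).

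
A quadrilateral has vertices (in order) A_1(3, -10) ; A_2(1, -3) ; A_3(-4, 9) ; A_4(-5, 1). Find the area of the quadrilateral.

43

A_1→A_2: (3)(-3) − (1)(-10) = 1
A_2→A_3: (1)(9) − (-4)(-3) = -3
A_3→A_4: (-4)(1) − (-5)(9) = 41
A_4→A_1: (-5)(-10) − (3)(1) = 47
Σ = 86
Area = |Σ|/2 = 43.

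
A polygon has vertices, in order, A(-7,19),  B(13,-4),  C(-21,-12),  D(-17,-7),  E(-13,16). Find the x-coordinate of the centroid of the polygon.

-909/169

Apply the shoelace (surveyor's) formula. First the cross-terms c_i = x_i·y_{i+1} − x_{i+1}·y_i:
  -219, -240, -57, -363, -135  ⇒  2A = -1014, A = -507.
Then Σ (x_i + x_{i+1})·c_i = 16362, so x̄ = 16362 / (6·(-507)) = -909/169.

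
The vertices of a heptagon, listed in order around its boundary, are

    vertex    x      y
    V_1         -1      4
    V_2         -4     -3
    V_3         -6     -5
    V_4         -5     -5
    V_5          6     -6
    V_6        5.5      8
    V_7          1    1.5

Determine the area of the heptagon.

Apply Gauss's area formula: 2A = Σ (x_i·y_{i+1} − x_{i+1}·y_i), indices taken mod 7.
V_1→V_2: (-1)(-3) − (-4)(4) = 19
V_2→V_3: (-4)(-5) − (-6)(-3) = 2
V_3→V_4: (-6)(-5) − (-5)(-5) = 5
V_4→V_5: (-5)(-6) − (6)(-5) = 60
V_5→V_6: (6)(8) − (5.5)(-6) = 81
V_6→V_7: (5.5)(1.5) − (1)(8) = 0.25
V_7→V_1: (1)(4) − (-1)(1.5) = 5.5
Σ = 172.75
Area = |Σ|/2 = 86.375.

86.375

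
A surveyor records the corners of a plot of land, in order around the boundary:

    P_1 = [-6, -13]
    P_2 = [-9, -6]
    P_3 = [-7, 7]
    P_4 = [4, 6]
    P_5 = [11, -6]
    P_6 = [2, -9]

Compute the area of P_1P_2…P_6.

256.5

P_1→P_2: (-6)(-6) − (-9)(-13) = -81
P_2→P_3: (-9)(7) − (-7)(-6) = -105
P_3→P_4: (-7)(6) − (4)(7) = -70
P_4→P_5: (4)(-6) − (11)(6) = -90
P_5→P_6: (11)(-9) − (2)(-6) = -87
P_6→P_1: (2)(-13) − (-6)(-9) = -80
Σ = -513
Area = |Σ|/2 = 256.5.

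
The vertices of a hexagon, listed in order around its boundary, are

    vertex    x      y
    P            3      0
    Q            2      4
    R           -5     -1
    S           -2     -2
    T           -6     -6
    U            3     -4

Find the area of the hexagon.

46

P→Q: (3)(4) − (2)(0) = 12
Q→R: (2)(-1) − (-5)(4) = 18
R→S: (-5)(-2) − (-2)(-1) = 8
S→T: (-2)(-6) − (-6)(-2) = 0
T→U: (-6)(-4) − (3)(-6) = 42
U→P: (3)(0) − (3)(-4) = 12
Σ = 92
Area = |Σ|/2 = 46.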